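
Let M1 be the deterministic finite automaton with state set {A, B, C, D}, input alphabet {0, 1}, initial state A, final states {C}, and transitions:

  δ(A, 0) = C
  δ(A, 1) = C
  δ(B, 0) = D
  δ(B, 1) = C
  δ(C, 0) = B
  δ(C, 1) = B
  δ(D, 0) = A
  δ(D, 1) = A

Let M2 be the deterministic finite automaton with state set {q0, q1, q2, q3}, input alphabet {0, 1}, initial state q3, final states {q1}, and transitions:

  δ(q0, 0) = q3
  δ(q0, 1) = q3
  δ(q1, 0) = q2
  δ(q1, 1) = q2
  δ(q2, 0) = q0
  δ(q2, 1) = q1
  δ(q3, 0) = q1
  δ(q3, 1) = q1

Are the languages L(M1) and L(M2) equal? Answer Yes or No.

Exploring the product automaton M1 × M2 from the start pair (A, q3), following both machines on each input symbol, reaches 4 state pairs: (A, q3), (C, q1), (B, q2), (D, q0).
M1 accepts in {C} and M2 accepts in {q1}. In every reachable pair the two components are either both accepting — (C, q1) — or both non-accepting, so no string is accepted by exactly one of the machines: L(M1) \ L(M2) and L(M2) \ L(M1) are both empty.
Hence every string is accepted by M1 iff it is accepted by M2, and the two languages coincide.

Yes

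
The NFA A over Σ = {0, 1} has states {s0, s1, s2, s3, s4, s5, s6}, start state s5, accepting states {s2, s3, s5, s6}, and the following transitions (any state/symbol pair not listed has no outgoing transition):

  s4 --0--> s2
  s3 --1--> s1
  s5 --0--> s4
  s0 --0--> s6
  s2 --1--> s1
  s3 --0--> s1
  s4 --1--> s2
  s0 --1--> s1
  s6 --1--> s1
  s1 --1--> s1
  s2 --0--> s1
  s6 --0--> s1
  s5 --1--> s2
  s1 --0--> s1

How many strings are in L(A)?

The useful subgraph on states {s2, s4, s5} is acyclic, so L(A) is finite; the longest accepting path visits 3 useful states, giving maximum string length 2.
Counting accepting paths from s5 by length: 1 of length 0, 1 of length 1, 2 of length 2. Total 4.

4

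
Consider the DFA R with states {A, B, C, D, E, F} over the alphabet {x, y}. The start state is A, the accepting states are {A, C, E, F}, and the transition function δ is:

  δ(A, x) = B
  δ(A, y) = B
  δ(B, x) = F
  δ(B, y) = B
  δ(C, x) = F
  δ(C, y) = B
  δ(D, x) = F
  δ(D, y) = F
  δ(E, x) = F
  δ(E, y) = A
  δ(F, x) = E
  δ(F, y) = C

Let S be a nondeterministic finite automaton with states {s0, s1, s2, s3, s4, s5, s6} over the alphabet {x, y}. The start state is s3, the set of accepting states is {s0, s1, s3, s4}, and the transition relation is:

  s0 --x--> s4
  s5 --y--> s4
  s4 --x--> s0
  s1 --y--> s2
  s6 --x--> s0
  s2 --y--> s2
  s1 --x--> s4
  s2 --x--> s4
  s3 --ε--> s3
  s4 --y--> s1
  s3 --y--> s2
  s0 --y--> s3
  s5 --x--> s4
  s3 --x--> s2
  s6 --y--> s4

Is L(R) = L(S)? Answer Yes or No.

Yes

Exploring the product automaton R × S from the start pair (A, s3), following both machines on each input symbol, reaches 5 state pairs: (A, s3), (B, s2), (F, s4), (E, s0), (C, s1).
R accepts in {A, C, E, F} and S accepts in {s0, s1, s3, s4}. In every reachable pair the two components are either both accepting — (A, s3), (F, s4), (E, s0), (C, s1) — or both non-accepting, so no string is accepted by exactly one of the machines: L(R) \ L(S) and L(S) \ L(R) are both empty.
Hence every string is accepted by R iff it is accepted by S, and the two languages coincide.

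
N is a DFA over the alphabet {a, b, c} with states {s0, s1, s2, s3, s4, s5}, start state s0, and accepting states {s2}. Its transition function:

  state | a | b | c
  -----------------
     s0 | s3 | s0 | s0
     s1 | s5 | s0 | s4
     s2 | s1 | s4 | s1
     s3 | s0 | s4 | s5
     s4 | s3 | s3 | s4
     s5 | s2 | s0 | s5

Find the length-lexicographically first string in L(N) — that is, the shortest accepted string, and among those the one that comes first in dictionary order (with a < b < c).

A breadth-first search from s0 reaches an accepting state first via the path s0 → s3 → s5 → s2 on input aca.
No string of length < 3 is accepted (BFS exhausts all shorter strings without reaching an accepting state), and aca is the lexicographically least accepting string of length 3.

aca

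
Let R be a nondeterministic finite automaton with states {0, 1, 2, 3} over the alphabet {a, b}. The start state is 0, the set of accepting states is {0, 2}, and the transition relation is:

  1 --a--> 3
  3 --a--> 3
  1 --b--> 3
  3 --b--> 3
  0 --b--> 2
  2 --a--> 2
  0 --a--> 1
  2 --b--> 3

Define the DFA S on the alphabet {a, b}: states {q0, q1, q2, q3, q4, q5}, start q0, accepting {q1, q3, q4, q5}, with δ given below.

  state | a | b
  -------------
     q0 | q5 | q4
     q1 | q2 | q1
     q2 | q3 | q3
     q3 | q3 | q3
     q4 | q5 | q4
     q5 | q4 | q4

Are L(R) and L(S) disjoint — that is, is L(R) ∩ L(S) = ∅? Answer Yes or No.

No

The string b is accepted by both R and S.
Hence L(R) ∩ L(S) ≠ ∅.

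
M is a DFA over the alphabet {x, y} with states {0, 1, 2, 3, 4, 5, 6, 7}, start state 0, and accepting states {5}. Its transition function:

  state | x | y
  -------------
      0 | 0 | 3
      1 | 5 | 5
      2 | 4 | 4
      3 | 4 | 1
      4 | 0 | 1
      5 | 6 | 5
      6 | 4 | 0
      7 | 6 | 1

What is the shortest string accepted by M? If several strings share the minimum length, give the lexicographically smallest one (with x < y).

A breadth-first search from 0 reaches an accepting state first via the path 0 → 3 → 1 → 5 on input yyx.
No string of length < 3 is accepted (BFS exhausts all shorter strings without reaching an accepting state), and yyx is the lexicographically least accepting string of length 3.

yyx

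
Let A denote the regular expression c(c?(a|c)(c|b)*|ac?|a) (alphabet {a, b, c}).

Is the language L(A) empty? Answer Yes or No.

The string ca matches the expression, so it belongs to L(A).
Since L(A) contains at least one string, it is not empty.

No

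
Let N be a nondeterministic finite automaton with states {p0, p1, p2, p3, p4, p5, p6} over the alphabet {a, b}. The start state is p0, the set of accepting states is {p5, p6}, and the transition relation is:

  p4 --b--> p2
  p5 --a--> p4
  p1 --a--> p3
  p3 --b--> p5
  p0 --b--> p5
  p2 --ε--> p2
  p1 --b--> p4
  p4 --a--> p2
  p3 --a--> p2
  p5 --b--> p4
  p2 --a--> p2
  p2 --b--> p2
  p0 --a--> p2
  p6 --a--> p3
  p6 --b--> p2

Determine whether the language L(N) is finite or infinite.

finite

The useful states (reachable from p0 and able to reach an accepting state) are {p0, p5}.
Restricted to these states the transition graph has no cycle, so every accepting path has bounded length and L is finite.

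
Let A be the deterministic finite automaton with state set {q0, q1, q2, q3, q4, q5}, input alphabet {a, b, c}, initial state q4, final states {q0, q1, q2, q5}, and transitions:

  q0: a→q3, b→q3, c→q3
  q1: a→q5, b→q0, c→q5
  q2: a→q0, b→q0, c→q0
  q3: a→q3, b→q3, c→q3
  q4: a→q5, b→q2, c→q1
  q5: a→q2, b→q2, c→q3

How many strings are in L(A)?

The useful subgraph on states {q0, q1, q2, q4, q5} is acyclic, so L(A) is finite; the longest accepting path visits 5 useful states, giving maximum string length 4.
Counting accepting paths from q4 by length: 3 of length 1, 8 of length 2, 10 of length 3, 12 of length 4. Total 33.

33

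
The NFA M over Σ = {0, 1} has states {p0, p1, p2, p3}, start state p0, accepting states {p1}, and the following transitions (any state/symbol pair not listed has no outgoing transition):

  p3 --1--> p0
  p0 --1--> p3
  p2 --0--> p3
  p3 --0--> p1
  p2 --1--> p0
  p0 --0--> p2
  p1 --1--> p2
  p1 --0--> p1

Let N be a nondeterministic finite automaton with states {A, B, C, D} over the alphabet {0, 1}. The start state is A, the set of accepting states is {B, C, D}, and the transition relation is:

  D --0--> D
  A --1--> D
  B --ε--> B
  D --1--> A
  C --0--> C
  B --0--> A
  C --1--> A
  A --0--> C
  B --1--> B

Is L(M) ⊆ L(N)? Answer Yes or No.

Yes

Exploring the product automaton M × N from the start pair (p0, A), following both machines on each input symbol, reaches 10 state pairs: (p0, A), (p2, C), (p3, D), (p3, C), (p1, D), (p1, C), (p2, A), (p0, D), (p2, D), (p3, A).
M accepts in {p1} and N accepts in {B, C, D}. The reachable pairs whose M-component is accepting are (p1, D), (p1, C); in each of them the N-component is accepting too, so the product for L(M) \ L(N) (M-component accepting, N-component rejecting) has no reachable accepting pair and the difference is empty.
Hence every string in L(M) is also in L(N).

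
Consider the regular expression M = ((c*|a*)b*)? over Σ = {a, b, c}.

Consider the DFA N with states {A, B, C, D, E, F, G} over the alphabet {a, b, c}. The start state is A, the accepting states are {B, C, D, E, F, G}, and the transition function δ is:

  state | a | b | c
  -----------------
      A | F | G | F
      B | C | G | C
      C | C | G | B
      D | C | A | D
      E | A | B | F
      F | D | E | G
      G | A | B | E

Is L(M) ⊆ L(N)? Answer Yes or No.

No

The empty string ε is in L(M) but not in L(N).
So L(M) ⊄ L(N).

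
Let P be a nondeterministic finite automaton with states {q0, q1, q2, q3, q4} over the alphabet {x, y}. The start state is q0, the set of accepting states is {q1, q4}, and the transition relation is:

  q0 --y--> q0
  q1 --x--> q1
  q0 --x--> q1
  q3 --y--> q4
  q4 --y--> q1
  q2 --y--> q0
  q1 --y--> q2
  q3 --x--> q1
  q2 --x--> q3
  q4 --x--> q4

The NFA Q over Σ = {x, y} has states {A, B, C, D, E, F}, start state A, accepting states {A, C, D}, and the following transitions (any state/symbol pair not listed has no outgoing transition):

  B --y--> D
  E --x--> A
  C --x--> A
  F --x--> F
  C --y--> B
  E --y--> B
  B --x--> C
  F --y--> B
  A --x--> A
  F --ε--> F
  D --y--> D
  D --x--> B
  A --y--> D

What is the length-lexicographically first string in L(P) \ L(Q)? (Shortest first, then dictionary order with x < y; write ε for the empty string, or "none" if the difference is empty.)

The string yx is accepted by P but not by Q.
No shorter string lies in the difference, and yx is the lexicographically first length-2 string in L(P) \ L(Q).

yx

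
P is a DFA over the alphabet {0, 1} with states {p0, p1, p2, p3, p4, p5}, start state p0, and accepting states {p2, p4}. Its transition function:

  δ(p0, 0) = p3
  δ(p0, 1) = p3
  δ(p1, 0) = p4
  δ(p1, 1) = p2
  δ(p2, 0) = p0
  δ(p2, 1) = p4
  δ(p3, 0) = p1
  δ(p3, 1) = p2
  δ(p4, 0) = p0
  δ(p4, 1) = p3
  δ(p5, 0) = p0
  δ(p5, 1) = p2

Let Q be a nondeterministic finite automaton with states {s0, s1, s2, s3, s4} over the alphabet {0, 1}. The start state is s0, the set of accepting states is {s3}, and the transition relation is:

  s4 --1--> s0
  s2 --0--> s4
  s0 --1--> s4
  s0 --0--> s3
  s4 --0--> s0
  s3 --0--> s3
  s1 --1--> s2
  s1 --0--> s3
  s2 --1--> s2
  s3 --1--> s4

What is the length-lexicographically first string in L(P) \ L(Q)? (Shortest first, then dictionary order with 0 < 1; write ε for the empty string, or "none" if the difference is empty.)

01

The string 01 is accepted by P but not by Q.
No shorter string lies in the difference, and 01 is the lexicographically first length-2 string in L(P) \ L(Q).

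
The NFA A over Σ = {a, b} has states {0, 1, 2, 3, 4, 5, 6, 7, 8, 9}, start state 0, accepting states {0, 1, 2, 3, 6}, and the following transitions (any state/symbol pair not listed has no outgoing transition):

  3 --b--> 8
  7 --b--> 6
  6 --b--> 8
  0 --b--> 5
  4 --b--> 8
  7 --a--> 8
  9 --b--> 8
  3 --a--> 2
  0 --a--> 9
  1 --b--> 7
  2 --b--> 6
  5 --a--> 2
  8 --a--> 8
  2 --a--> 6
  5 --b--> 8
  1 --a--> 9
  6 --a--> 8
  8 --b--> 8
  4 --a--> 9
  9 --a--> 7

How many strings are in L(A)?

5

The useful subgraph on states {0, 2, 5, 6, 7, 9} is acyclic, so L(A) is finite; the longest accepting path visits 4 useful states, giving maximum string length 3.
Counting accepting paths from 0 by length: 1 of length 0, 1 of length 2, 3 of length 3. Total 5.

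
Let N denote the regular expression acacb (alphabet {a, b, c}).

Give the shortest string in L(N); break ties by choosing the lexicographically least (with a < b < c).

By inspection of the expression, no string of length less than 5 matches, and acacb is the lexicographically first match of length 5.

acacb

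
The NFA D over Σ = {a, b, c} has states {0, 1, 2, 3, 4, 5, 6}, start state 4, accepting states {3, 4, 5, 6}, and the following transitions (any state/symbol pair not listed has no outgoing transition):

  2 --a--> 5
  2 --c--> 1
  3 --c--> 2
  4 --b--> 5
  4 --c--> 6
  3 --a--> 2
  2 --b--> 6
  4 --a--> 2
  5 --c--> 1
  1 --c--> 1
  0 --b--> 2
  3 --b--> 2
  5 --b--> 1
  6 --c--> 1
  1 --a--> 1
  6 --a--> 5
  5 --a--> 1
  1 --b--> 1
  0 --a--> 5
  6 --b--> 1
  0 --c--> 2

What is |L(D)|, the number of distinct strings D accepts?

7

The useful subgraph on states {2, 4, 5, 6} is acyclic, so L(D) is finite; the longest accepting path visits 4 useful states, giving maximum string length 3.
Counting accepting paths from 4 by length: 1 of length 0, 2 of length 1, 3 of length 2, 1 of length 3. Total 7.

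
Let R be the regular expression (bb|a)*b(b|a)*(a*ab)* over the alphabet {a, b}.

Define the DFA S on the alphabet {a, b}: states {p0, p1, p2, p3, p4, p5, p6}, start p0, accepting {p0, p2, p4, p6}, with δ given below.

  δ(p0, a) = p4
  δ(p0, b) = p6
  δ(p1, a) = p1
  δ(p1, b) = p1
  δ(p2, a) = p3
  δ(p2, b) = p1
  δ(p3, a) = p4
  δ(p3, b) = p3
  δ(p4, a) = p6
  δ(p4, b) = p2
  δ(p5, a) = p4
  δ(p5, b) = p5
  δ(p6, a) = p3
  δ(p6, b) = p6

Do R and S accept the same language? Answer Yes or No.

The string ba is accepted by R but rejected by S.
So L(R) ≠ L(S).

No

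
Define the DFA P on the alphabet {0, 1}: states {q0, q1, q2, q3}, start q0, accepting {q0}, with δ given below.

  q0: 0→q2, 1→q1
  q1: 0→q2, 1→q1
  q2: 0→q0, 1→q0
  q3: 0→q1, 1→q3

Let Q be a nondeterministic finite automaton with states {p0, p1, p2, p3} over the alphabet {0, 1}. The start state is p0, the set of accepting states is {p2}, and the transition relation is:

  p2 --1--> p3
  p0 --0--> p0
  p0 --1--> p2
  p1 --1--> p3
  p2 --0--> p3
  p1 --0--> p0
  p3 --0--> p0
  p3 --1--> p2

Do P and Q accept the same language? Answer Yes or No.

No

The empty string ε is accepted by P but rejected by Q.
So L(P) ≠ L(Q).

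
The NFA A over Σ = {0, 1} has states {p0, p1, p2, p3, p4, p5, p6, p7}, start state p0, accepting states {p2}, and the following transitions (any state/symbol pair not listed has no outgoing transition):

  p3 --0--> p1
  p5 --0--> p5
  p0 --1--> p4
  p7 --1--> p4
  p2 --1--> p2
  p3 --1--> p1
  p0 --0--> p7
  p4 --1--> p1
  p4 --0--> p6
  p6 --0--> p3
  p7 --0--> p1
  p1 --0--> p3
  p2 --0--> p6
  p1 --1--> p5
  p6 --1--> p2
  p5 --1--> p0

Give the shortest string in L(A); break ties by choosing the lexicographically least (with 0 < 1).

A breadth-first search from p0 reaches an accepting state first via the path p0 → p4 → p6 → p2 on input 101.
No string of length < 3 is accepted (BFS exhausts all shorter strings without reaching an accepting state), and 101 is the lexicographically least accepting string of length 3.

101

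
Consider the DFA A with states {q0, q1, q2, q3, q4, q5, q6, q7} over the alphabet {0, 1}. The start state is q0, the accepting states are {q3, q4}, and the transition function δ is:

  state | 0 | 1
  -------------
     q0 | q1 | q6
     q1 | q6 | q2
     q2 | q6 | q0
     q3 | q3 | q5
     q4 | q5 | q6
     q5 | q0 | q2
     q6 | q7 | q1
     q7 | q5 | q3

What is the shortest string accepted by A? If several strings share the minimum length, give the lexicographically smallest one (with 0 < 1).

101

A breadth-first search from q0 reaches an accepting state first via the path q0 → q6 → q7 → q3 on input 101.
No string of length < 3 is accepted (BFS exhausts all shorter strings without reaching an accepting state), and 101 is the lexicographically least accepting string of length 3.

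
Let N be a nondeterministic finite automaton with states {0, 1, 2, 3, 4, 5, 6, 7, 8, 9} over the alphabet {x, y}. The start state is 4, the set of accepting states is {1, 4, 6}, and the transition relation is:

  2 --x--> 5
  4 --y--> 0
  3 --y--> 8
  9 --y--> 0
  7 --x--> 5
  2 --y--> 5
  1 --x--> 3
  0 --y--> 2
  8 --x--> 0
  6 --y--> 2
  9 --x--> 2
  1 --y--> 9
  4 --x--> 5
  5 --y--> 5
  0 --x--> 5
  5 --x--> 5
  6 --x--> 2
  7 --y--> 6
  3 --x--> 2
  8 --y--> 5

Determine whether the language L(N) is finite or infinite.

finite

The useful states (reachable from 4 and able to reach an accepting state) are {4}.
Restricted to these states the transition graph has no cycle, so every accepting path has bounded length and L is finite.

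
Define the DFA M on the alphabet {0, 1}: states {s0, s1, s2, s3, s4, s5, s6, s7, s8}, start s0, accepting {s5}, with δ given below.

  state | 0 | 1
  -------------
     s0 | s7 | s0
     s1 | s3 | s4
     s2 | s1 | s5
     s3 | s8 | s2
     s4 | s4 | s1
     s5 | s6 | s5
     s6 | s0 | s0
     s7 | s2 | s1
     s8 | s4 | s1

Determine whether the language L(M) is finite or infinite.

infinite

State s0 is reachable from the start and can reach an accepting state, and it lies on the cycle s0 → s0.
Traversing that cycle any number of times yields accepted strings of unbounded length, so the language is infinite.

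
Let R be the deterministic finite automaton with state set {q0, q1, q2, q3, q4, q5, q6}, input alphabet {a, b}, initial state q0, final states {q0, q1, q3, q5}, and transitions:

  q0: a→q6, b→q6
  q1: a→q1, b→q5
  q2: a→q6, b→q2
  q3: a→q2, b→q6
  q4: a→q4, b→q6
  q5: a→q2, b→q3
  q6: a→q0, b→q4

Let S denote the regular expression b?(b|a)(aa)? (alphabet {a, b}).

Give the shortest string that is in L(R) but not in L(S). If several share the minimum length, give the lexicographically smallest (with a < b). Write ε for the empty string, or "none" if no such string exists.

ε

The empty string ε is accepted by R but not by S.
Since ε is the unique shortest string, it is the required witness.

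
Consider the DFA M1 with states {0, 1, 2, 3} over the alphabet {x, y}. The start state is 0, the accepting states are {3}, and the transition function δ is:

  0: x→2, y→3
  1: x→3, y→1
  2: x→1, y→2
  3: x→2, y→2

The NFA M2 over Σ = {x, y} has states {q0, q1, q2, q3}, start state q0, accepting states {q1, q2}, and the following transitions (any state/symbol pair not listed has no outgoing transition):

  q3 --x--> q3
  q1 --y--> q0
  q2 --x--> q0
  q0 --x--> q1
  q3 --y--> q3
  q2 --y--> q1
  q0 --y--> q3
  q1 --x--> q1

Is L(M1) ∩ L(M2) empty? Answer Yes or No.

No

The string xxx is accepted by both M1 and M2.
Hence L(M1) ∩ L(M2) ≠ ∅.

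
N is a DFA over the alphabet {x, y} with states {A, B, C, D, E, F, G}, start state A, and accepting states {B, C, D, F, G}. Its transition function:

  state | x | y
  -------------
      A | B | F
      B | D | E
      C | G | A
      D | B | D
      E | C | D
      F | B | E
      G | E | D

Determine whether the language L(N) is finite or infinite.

infinite

State B is reachable from the start and can reach an accepting state, and it lies on the cycle B → D → B.
Traversing that cycle any number of times yields accepted strings of unbounded length, so the language is infinite.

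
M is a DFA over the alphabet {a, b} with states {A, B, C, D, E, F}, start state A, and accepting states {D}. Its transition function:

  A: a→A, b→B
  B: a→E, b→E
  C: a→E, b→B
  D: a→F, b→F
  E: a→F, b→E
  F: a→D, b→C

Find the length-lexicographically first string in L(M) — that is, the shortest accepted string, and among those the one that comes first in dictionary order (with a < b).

A breadth-first search from A reaches an accepting state first via the path A → B → E → F → D on input baaa.
No string of length < 4 is accepted (BFS exhausts all shorter strings without reaching an accepting state), and baaa is the lexicographically least accepting string of length 4.

baaa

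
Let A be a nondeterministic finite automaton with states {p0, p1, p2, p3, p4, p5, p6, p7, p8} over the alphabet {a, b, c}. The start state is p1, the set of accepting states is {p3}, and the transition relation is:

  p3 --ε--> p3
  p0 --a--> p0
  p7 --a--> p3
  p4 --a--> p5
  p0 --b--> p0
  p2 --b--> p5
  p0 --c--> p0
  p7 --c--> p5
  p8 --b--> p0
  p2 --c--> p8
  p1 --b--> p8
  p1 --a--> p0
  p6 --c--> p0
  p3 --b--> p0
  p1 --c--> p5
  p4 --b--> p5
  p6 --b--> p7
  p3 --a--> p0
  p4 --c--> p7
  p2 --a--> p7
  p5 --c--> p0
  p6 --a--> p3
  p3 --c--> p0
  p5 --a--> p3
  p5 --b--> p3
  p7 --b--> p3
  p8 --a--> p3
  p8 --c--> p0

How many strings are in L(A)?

The useful subgraph on states {p1, p3, p5, p8} is acyclic, so L(A) is finite; the longest accepting path visits 3 useful states, giving maximum string length 2.
Counting accepting paths from p1 by length: 3 of length 2. Total 3.

3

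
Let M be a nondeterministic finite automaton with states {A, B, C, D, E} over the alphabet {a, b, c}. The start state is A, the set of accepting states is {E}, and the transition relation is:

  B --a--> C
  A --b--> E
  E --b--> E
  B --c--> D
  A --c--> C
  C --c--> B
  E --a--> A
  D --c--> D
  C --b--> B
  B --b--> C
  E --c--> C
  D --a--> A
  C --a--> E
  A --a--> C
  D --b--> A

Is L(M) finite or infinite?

State C is reachable from the start and can reach an accepting state, and it lies on the cycle C → B → C.
Traversing that cycle any number of times yields accepted strings of unbounded length, so the language is infinite.

infinite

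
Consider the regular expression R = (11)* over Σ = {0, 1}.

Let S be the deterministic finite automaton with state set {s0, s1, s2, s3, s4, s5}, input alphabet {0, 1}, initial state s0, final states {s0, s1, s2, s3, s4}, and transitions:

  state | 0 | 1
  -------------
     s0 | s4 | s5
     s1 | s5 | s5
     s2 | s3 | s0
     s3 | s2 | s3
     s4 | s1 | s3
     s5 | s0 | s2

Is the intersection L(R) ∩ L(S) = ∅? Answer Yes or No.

No

The empty string ε is accepted by both R and S.
Hence L(R) ∩ L(S) ≠ ∅.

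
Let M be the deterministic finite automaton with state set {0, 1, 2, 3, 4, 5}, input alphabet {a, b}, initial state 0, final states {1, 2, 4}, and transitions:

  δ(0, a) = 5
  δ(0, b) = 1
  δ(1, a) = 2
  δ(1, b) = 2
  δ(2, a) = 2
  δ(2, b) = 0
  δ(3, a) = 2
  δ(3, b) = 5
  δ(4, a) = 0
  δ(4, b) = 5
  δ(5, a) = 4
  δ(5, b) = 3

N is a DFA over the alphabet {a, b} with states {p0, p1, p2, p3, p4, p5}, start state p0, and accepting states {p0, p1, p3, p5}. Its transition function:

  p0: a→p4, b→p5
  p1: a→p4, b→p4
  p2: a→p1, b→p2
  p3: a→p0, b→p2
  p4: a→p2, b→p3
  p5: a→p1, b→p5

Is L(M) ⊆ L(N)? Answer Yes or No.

No

The string aa is in L(M) but not in L(N).
So L(M) ⊄ L(N).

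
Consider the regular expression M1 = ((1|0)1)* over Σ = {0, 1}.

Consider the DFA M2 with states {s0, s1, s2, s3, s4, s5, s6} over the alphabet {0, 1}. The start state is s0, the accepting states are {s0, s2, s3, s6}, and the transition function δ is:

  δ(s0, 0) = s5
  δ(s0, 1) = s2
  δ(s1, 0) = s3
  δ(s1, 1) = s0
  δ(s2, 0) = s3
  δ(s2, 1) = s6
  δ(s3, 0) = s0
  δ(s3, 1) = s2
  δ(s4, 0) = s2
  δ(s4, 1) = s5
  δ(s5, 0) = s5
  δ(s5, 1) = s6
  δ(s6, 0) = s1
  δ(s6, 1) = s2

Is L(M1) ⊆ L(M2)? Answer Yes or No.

Yes

Converting the expression M1 to a DFA (subset construction, then merging equivalent states) gives the minimal DFA with states {r0, r1, r2}, start state r0, accepting states {r0} and transitions r0: 0→r1, 1→r1; r1: 0→r2, 1→r0; r2: 0→r2, 1→r2.
Exploring the product automaton M1 × M2 from the start pair (r0, s0), following both machines on each input symbol, reaches 11 state pairs: (r0, s0), (r1, s5), (r1, s2), (r2, s5), (r0, s6), (r2, s3), (r2, s6), (r1, s1), (r2, s0), (r2, s2), (r2, s1).
M1 accepts in {r0} and M2 accepts in {s0, s2, s3, s6}. The reachable pairs whose M1-component is accepting are (r0, s0), (r0, s6); in each of them the M2-component is accepting too, so the product for L(M1) \ L(M2) (M1-component accepting, M2-component rejecting) has no reachable accepting pair and the difference is empty.
Hence every string in L(M1) is also in L(M2).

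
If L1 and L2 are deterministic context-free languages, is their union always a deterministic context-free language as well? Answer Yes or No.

{aⁿbⁿ : n≥0} and {aⁿb²ⁿ : n≥0} are each accepted by a deterministic PDA (push the a's; pop one per b, respectively one per two b's), but their union U is not. Suppose a DPDA M accepted U. Being deterministic, M has a single run on aⁿb²ⁿ, and since aⁿbⁿ ∈ U that run passes through an accepting configuration right after consuming the prefix aⁿbⁿ and then goes on to accept again after n more b's. Build an ordinary (nondeterministic) PDA M′ that simulates M on a's and b's and, at any moment when M is in an accepting state, may switch to a second mode in which it reads only c's, feeding each c to M as a b; M′ accepts when M does. Then M′ accepts aⁱbʲcᵏ (k≥1) exactly when both aⁱbʲ ∈ U and aⁱbʲ⁺ᵏ ∈ U, and checking the four cases (i=j or j=2i, combined with j+k=i or j+k=2i) leaves only i=j=k: so L(M′) ∩ a*b*c⁺ = {aⁿbⁿcⁿ : n≥1} would be context-free, which it is not (pumping lemma) — contradiction. (The union is an unambiguous CFL; it is determinism, not unambiguity, that fails.)

No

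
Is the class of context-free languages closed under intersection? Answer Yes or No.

{aⁿbⁿcᵐ : m,n≥0} and {aᵐbⁿcⁿ : m,n≥0} are both context-free, but their intersection {aⁿbⁿcⁿ : n≥0} is not (pumping lemma).

No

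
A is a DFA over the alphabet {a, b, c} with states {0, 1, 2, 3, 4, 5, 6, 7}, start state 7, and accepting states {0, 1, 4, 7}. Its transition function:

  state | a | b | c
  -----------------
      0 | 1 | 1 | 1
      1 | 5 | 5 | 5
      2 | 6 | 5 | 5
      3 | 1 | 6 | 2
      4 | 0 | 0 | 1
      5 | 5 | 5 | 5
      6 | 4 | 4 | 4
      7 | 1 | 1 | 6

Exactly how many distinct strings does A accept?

The useful subgraph on states {0, 1, 4, 6, 7} is acyclic, so L(A) is finite; the longest accepting path visits 5 useful states, giving maximum string length 4.
Counting accepting paths from 7 by length: 1 of length 0, 2 of length 1, 3 of length 2, 9 of length 3, 18 of length 4. Total 33.

33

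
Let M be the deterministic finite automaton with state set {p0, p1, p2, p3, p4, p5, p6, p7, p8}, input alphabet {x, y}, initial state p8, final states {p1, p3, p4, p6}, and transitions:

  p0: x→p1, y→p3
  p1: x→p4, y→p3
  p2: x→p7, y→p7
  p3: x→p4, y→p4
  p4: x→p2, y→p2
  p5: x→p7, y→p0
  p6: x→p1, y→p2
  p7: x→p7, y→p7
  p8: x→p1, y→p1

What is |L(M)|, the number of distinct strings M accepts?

10

The useful subgraph on states {p1, p3, p4, p8} is acyclic, so L(M) is finite; the longest accepting path visits 4 useful states, giving maximum string length 3.
Counting accepting paths from p8 by length: 2 of length 1, 4 of length 2, 4 of length 3. Total 10.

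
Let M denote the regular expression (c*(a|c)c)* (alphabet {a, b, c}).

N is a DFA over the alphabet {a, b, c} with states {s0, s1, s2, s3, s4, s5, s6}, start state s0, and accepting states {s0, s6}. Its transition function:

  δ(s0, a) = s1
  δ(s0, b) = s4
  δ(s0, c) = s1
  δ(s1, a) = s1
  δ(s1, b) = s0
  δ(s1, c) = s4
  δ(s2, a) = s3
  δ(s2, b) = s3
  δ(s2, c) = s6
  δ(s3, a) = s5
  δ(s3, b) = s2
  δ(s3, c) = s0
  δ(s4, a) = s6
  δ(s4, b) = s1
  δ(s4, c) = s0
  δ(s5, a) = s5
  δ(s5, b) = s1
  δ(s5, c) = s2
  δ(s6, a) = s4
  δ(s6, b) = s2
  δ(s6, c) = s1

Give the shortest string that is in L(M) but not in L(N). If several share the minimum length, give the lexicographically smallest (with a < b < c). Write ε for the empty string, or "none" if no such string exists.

The string ac is accepted by M but not by N.
No shorter string lies in the difference, and ac is the lexicographically first length-2 string in L(M) \ L(N).

ac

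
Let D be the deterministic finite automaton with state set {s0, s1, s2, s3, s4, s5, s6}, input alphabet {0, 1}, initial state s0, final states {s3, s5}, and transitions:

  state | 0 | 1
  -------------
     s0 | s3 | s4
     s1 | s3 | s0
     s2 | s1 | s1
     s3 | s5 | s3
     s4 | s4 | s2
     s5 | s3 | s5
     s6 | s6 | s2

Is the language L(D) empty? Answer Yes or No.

No

The string 0 is accepted: the run s0 → s3 ends in the accepting state s3.
Since at least one string is accepted, L(D) is not empty.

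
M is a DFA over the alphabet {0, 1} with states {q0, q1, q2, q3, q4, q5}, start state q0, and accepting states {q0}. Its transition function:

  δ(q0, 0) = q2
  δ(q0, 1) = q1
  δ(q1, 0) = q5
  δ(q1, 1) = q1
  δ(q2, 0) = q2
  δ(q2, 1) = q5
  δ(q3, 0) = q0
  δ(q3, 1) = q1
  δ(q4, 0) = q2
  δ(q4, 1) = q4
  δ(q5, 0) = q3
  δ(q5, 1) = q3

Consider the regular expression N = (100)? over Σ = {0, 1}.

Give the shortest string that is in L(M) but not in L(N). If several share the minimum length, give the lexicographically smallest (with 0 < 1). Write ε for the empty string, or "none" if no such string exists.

0100

The string 0100 is accepted by M but not by N.
No shorter string lies in the difference, and 0100 is the lexicographically first length-4 string in L(M) \ L(N).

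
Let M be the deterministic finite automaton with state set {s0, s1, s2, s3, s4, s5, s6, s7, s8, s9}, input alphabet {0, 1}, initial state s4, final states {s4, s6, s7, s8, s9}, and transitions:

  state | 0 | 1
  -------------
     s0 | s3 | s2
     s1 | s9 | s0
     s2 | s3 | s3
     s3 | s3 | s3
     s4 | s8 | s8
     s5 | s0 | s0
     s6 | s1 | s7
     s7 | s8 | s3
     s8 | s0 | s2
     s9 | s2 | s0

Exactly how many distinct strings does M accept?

The useful subgraph on states {s4, s8} is acyclic, so L(M) is finite; the longest accepting path visits 2 useful states, giving maximum string length 1.
Counting accepting paths from s4 by length: 1 of length 0, 2 of length 1. Total 3.

3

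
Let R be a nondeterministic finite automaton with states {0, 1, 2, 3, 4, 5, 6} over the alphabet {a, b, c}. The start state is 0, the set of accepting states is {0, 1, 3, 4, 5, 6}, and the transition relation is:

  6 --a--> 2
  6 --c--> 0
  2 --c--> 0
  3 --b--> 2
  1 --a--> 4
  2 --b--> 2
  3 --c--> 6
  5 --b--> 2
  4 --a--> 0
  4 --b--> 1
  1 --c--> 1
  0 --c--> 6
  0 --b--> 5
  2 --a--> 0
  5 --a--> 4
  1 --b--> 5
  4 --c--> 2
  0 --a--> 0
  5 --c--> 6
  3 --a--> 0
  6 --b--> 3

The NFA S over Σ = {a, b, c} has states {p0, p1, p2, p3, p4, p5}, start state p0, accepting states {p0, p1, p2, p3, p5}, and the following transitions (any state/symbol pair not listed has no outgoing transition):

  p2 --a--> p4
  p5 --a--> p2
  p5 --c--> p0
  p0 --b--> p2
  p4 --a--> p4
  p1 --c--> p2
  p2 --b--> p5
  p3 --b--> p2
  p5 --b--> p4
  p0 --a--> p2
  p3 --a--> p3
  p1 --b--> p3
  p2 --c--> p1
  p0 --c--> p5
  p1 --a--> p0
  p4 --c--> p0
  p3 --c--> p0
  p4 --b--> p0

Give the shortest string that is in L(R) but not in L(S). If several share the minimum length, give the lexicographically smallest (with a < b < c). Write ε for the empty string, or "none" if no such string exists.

aa

The string aa is accepted by R but not by S.
No shorter string lies in the difference, and aa is the lexicographically first length-2 string in L(R) \ L(S).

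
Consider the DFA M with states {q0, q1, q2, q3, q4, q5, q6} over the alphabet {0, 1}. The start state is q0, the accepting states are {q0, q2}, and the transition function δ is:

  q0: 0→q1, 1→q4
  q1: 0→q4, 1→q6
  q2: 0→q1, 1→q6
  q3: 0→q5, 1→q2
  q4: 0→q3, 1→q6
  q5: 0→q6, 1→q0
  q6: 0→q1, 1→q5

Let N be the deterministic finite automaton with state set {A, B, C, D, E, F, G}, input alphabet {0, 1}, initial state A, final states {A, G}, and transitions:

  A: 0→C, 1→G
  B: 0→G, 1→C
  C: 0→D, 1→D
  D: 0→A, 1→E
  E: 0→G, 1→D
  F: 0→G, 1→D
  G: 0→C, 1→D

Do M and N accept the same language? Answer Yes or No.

No

The string 101 is accepted by M but rejected by N.
So L(M) ≠ L(N).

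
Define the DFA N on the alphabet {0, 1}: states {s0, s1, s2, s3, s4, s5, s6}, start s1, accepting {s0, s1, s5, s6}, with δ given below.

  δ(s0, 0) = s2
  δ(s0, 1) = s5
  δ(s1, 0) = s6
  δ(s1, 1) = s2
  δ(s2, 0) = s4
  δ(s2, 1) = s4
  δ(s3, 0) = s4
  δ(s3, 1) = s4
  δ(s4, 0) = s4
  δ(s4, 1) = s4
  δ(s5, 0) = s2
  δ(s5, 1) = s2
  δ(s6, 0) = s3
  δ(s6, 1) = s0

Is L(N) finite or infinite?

The useful states (reachable from s1 and able to reach an accepting state) are {s0, s1, s5, s6}.
Restricted to these states the transition graph has no cycle, so every accepting path has bounded length and L is finite.

finite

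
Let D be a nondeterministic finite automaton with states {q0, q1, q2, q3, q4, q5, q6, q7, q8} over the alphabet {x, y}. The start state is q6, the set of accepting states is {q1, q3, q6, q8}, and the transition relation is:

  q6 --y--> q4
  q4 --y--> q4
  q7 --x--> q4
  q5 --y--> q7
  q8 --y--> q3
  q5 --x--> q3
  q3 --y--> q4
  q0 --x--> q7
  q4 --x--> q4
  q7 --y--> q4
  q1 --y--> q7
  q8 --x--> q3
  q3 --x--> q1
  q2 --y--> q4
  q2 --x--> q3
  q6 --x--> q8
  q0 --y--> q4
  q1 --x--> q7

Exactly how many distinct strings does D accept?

6

The useful subgraph on states {q1, q3, q6, q8} is acyclic, so L(D) is finite; the longest accepting path visits 4 useful states, giving maximum string length 3.
Counting accepting paths from q6 by length: 1 of length 0, 1 of length 1, 2 of length 2, 2 of length 3. Total 6.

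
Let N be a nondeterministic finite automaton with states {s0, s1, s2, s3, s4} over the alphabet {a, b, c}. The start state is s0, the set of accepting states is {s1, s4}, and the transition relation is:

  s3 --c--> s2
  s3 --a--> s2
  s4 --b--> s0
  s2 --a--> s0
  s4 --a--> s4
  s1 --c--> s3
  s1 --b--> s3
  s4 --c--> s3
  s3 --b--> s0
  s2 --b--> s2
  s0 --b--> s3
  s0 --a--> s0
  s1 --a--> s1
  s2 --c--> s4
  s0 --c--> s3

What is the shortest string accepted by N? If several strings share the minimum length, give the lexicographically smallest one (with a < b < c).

bac

A breadth-first search from s0 reaches an accepting state first via the path s0 → s3 → s2 → s4 on input bac.
No string of length < 3 is accepted (BFS exhausts all shorter strings without reaching an accepting state), and bac is the lexicographically least accepting string of length 3.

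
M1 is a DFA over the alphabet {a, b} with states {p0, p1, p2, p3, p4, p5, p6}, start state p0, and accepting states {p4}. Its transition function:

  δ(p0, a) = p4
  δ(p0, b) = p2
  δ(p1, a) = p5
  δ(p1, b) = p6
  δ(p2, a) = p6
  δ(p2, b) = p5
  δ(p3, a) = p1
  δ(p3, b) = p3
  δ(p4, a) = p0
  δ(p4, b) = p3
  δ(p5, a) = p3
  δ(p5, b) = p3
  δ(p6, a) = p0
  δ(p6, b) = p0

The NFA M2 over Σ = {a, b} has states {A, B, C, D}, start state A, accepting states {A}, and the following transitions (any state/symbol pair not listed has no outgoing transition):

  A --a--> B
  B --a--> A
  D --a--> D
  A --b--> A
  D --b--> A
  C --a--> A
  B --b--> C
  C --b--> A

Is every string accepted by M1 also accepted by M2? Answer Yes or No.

No

The string a is in L(M1) but not in L(M2).
So L(M1) ⊄ L(M2).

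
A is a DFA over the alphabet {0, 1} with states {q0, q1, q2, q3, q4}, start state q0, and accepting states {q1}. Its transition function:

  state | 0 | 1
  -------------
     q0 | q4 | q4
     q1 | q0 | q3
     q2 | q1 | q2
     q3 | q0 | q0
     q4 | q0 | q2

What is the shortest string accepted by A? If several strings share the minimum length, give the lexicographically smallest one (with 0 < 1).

A breadth-first search from q0 reaches an accepting state first via the path q0 → q4 → q2 → q1 on input 010.
No string of length < 3 is accepted (BFS exhausts all shorter strings without reaching an accepting state), and 010 is the lexicographically least accepting string of length 3.

010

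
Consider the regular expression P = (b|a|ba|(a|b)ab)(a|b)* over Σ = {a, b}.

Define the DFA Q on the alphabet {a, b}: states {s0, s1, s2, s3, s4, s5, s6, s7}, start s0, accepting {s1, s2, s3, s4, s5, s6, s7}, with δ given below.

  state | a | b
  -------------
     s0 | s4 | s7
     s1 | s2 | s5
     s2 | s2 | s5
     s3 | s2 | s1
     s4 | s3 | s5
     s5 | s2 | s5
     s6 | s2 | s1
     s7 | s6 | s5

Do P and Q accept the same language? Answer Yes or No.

Converting the expression P to a DFA (subset construction, then merging equivalent states) gives the minimal DFA with states {p0, p1}, start state p0, accepting states {p1} and transitions p0: a→p1, b→p1; p1: a→p1, b→p1.
Exploring the product automaton P × Q from the start pair (p0, s0), following both machines on each input symbol, reaches 8 state pairs: (p0, s0), (p1, s4), (p1, s7), (p1, s3), (p1, s5), (p1, s6), (p1, s2), (p1, s1).
P accepts in {p1} and Q accepts in {s1, s2, s3, s4, s5, s6, s7}. In every reachable pair the two components are either both accepting — (p1, s4), (p1, s7), (p1, s3), (p1, s5), (p1, s6), (p1, s2), (p1, s1) — or both non-accepting, so no string is accepted by exactly one of the machines: L(P) \ L(Q) and L(Q) \ L(P) are both empty.
Hence every string is accepted by P iff it is accepted by Q, and the two languages coincide.

Yes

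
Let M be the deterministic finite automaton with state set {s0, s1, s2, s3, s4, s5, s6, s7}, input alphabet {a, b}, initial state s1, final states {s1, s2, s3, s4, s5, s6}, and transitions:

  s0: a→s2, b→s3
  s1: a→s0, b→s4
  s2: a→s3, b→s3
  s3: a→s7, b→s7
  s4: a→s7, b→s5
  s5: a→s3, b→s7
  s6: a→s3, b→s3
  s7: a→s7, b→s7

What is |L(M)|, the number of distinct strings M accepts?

8

The useful subgraph on states {s0, s1, s2, s3, s4, s5} is acyclic, so L(M) is finite; the longest accepting path visits 4 useful states, giving maximum string length 3.
Counting accepting paths from s1 by length: 1 of length 0, 1 of length 1, 3 of length 2, 3 of length 3. Total 8.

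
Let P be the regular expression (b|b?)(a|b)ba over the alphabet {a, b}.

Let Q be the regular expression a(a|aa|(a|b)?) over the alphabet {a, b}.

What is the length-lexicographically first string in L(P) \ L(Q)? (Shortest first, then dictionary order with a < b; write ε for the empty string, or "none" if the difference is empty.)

aba

The string aba is accepted by P but not by Q.
No shorter string lies in the difference, and aba is the lexicographically first length-3 string in L(P) \ L(Q).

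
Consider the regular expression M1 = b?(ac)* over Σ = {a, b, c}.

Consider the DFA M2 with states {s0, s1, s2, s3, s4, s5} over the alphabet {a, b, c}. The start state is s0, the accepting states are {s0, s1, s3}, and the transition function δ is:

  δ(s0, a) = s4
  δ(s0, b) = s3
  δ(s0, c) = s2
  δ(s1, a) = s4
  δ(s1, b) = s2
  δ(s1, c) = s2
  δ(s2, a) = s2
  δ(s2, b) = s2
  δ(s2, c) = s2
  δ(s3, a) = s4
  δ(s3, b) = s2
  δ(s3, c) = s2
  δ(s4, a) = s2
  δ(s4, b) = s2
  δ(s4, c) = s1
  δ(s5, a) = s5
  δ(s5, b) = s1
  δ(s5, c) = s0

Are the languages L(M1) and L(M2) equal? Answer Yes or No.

Converting the expression M1 to a DFA (subset construction, then merging equivalent states) gives the minimal DFA with states {r0, r1, r2, r3}, start state r0, accepting states {r0, r2} and transitions r0: a→r1, b→r2, c→r3; r1: a→r3, b→r3, c→r2; r2: a→r1, b→r3, c→r3; r3: a→r3, b→r3, c→r3.
Exploring the product automaton M1 × M2 from the start pair (r0, s0), following both machines on each input symbol, reaches 5 state pairs: (r0, s0), (r1, s4), (r2, s3), (r3, s2), (r2, s1).
M1 accepts in {r0, r2} and M2 accepts in {s0, s1, s3}. In every reachable pair the two components are either both accepting — (r0, s0), (r2, s3), (r2, s1) — or both non-accepting, so no string is accepted by exactly one of the machines: L(M1) \ L(M2) and L(M2) \ L(M1) are both empty.
Hence every string is accepted by M1 iff it is accepted by M2, and the two languages coincide.

Yes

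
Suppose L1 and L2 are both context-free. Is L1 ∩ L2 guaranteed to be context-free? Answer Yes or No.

No

{aⁿbⁿcᵐ : m,n≥0} and {aᵐbⁿcⁿ : m,n≥0} are both context-free, but their intersection {aⁿbⁿcⁿ : n≥0} is not (pumping lemma).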